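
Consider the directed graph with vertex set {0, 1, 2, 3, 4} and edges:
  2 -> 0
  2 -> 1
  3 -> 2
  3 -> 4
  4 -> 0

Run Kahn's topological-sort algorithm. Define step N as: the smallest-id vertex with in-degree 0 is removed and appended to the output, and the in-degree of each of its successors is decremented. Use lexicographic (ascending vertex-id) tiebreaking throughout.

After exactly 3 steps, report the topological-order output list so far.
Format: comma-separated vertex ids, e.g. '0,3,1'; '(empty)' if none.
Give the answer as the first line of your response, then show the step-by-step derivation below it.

3,2,1

step 1: output 3; order=[3]; indeg=(2,1,0,0,0)
step 2: output 2; order=[3,2]; indeg=(1,0,0,0,0)
step 3: output 1; order=[3,2,1]; indeg=(1,0,0,0,0)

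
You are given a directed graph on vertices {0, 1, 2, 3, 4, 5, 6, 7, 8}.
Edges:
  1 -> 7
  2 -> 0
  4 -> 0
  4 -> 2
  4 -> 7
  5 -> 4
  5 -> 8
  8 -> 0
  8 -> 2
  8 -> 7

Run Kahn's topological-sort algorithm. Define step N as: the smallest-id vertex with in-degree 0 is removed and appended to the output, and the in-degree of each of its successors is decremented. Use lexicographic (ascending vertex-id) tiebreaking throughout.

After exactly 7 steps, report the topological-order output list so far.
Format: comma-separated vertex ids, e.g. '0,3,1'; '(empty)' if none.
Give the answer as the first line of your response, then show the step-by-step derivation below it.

1,3,5,4,6,8,2

step 1: output 1; order=[1]; indeg=(3,0,2,0,1,0,0,2,1)
step 2: output 3; order=[1,3]; indeg=(3,0,2,0,1,0,0,2,1)
step 3: output 5; order=[1,3,5]; indeg=(3,0,2,0,0,0,0,2,0)
step 4: output 4; order=[1,3,5,4]; indeg=(2,0,1,0,0,0,0,1,0)
step 5: output 6; order=[1,3,5,4,6]; indeg=(2,0,1,0,0,0,0,1,0)
step 6: output 8; order=[1,3,5,4,6,8]; indeg=(1,0,0,0,0,0,0,0,0)
step 7: output 2; order=[1,3,5,4,6,8,2]; indeg=(0,0,0,0,0,0,0,0,0)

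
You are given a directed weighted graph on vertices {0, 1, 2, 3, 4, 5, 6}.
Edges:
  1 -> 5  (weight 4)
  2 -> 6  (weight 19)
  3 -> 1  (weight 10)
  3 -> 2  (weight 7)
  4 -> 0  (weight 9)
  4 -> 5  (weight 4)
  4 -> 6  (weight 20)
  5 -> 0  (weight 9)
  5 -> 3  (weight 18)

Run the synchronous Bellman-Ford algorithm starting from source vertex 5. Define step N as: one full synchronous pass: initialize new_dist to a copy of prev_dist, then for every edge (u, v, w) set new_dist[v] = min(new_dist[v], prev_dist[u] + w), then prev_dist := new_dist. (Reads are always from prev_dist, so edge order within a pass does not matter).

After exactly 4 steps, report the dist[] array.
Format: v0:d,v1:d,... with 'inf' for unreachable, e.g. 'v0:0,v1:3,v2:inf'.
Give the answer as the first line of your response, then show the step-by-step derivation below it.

v0:9,v1:28,v2:25,v3:18,v4:inf,v5:0,v6:44

step 1: dist = v0:9,v1:inf,v2:inf,v3:18,v4:inf,v5:0,v6:inf
step 2: dist = v0:9,v1:28,v2:25,v3:18,v4:inf,v5:0,v6:inf
step 3: dist = v0:9,v1:28,v2:25,v3:18,v4:inf,v5:0,v6:44
step 4: dist = v0:9,v1:28,v2:25,v3:18,v4:inf,v5:0,v6:44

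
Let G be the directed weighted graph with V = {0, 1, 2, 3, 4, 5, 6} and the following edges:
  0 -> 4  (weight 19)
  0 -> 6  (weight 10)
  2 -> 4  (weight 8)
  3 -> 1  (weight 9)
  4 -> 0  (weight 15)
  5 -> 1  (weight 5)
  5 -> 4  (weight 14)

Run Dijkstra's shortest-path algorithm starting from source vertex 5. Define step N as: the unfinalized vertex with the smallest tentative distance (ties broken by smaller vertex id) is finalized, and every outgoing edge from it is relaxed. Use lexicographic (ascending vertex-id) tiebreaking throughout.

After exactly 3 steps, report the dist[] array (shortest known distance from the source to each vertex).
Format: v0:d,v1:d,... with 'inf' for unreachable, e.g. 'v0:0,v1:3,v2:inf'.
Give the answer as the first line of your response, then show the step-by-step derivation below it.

v0:29,v1:5,v2:inf,v3:inf,v4:14,v5:0,v6:inf

step 1: dist = v0:inf,v1:5,v2:inf,v3:inf,v4:14,v5:0,v6:inf
step 2: dist = v0:inf,v1:5,v2:inf,v3:inf,v4:14,v5:0,v6:inf
step 3: dist = v0:29,v1:5,v2:inf,v3:inf,v4:14,v5:0,v6:inf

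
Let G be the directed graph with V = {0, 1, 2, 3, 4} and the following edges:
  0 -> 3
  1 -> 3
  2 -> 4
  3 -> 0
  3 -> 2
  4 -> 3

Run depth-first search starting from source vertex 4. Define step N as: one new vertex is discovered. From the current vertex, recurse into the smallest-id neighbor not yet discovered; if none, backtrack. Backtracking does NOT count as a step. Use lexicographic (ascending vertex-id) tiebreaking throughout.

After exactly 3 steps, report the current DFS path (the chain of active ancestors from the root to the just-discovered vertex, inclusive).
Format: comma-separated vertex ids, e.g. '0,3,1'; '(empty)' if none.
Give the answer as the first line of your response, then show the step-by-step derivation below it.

4,3,0

step 1: discover 4; path=4; order=4
step 2: discover 3; path=4>3; order=4,3
step 3: discover 0; path=4>3>0; order=4,3,0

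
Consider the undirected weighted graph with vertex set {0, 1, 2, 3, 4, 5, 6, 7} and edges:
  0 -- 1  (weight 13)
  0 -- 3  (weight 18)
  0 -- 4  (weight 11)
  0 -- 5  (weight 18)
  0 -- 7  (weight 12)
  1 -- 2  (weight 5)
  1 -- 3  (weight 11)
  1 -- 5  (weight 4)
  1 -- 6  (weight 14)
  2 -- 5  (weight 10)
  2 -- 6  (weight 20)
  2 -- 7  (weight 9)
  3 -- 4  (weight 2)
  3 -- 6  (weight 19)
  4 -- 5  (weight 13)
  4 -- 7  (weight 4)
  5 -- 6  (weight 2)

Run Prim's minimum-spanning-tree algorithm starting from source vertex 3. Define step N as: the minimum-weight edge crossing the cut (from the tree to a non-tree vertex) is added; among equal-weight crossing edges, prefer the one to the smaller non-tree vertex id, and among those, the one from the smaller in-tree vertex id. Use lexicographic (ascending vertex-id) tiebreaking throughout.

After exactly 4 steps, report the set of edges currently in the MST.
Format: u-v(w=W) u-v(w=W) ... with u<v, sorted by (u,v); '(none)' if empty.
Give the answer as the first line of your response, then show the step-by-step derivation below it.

1-2(w=5) 2-7(w=9) 3-4(w=2) 4-7(w=4)

step 1: add edge 3-4 (w=2); MST = {3-4(w=2)}
step 2: add edge 4-7 (w=4); MST = {3-4(w=2) 4-7(w=4)}
step 3: add edge 2-7 (w=9); MST = {2-7(w=9) 3-4(w=2) 4-7(w=4)}
step 4: add edge 1-2 (w=5); MST = {1-2(w=5) 2-7(w=9) 3-4(w=2) 4-7(w=4)}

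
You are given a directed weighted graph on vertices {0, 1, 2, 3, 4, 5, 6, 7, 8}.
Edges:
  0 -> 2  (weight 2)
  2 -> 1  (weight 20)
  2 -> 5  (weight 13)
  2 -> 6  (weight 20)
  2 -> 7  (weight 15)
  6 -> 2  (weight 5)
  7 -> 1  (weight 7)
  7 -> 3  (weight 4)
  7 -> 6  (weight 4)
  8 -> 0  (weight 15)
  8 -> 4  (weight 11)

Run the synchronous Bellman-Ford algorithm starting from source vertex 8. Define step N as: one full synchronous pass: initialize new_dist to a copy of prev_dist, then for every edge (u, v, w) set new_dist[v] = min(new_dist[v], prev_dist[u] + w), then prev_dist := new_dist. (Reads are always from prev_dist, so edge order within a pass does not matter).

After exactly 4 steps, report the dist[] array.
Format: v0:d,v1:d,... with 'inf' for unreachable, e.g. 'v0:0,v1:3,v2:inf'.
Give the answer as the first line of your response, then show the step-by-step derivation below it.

v0:15,v1:37,v2:17,v3:36,v4:11,v5:30,v6:36,v7:32,v8:0

step 1: dist = v0:15,v1:inf,v2:inf,v3:inf,v4:11,v5:inf,v6:inf,v7:inf,v8:0
step 2: dist = v0:15,v1:inf,v2:17,v3:inf,v4:11,v5:inf,v6:inf,v7:inf,v8:0
step 3: dist = v0:15,v1:37,v2:17,v3:inf,v4:11,v5:30,v6:37,v7:32,v8:0
step 4: dist = v0:15,v1:37,v2:17,v3:36,v4:11,v5:30,v6:36,v7:32,v8:0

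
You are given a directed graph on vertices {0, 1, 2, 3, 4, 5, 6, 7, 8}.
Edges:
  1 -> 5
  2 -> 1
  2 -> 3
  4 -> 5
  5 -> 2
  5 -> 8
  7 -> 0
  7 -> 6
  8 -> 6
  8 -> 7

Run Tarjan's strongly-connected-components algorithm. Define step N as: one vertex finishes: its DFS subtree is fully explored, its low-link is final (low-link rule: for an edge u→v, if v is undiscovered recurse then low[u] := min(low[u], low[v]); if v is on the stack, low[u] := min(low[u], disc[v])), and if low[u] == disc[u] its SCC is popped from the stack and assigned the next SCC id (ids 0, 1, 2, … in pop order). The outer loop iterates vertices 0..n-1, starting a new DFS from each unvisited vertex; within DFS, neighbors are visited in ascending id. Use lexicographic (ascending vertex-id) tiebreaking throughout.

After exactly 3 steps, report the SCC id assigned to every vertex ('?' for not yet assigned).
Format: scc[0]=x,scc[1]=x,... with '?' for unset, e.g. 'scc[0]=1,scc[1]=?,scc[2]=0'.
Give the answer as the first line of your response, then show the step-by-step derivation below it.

scc[0]=0,scc[1]=?,scc[2]=?,scc[3]=1,scc[4]=?,scc[5]=?,scc[6]=?,scc[7]=?,scc[8]=?

step 1: low=(low[0]=0,low[1]=?,low[2]=?,low[3]=?,low[4]=?,low[5]=?,low[6]=?,low[7]=?,low[8]=?); scc=(scc[0]=0,scc[1]=?,scc[2]=?,scc[3]=?,scc[4]=?,scc[5]=?,scc[6]=?,scc[7]=?,scc[8]=?)
step 2: low=(low[0]=0,low[1]=1,low[2]=1,low[3]=4,low[4]=?,low[5]=2,low[6]=?,low[7]=?,low[8]=?); scc=(scc[0]=0,scc[1]=?,scc[2]=?,scc[3]=1,scc[4]=?,scc[5]=?,scc[6]=?,scc[7]=?,scc[8]=?)
step 3: low=(low[0]=0,low[1]=1,low[2]=1,low[3]=4,low[4]=?,low[5]=2,low[6]=?,low[7]=?,low[8]=?); scc=(scc[0]=0,scc[1]=?,scc[2]=?,scc[3]=1,scc[4]=?,scc[5]=?,scc[6]=?,scc[7]=?,scc[8]=?)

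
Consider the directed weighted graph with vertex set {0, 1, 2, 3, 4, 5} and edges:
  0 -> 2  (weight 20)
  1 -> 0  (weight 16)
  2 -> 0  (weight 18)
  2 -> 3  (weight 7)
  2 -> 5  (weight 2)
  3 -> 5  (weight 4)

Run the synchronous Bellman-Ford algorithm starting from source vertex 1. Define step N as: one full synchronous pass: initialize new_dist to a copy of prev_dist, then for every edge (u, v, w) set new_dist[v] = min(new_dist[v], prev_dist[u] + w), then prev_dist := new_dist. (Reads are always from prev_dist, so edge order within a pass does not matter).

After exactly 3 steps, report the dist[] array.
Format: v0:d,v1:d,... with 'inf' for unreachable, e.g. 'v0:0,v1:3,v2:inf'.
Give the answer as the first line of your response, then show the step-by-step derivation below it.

v0:16,v1:0,v2:36,v3:43,v4:inf,v5:38

step 1: dist = v0:16,v1:0,v2:inf,v3:inf,v4:inf,v5:inf
step 2: dist = v0:16,v1:0,v2:36,v3:inf,v4:inf,v5:inf
step 3: dist = v0:16,v1:0,v2:36,v3:43,v4:inf,v5:38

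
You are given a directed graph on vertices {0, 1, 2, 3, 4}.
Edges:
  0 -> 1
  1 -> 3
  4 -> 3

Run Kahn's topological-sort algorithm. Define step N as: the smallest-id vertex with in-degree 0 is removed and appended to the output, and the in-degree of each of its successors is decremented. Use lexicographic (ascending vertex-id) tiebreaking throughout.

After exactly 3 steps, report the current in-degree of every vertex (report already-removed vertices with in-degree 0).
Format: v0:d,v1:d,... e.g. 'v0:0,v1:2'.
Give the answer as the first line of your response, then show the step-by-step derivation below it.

v0:0,v1:0,v2:0,v3:1,v4:0

step 1: output 0; order=[0]; indeg=(0,0,0,2,0)
step 2: output 1; order=[0,1]; indeg=(0,0,0,1,0)
step 3: output 2; order=[0,1,2]; indeg=(0,0,0,1,0)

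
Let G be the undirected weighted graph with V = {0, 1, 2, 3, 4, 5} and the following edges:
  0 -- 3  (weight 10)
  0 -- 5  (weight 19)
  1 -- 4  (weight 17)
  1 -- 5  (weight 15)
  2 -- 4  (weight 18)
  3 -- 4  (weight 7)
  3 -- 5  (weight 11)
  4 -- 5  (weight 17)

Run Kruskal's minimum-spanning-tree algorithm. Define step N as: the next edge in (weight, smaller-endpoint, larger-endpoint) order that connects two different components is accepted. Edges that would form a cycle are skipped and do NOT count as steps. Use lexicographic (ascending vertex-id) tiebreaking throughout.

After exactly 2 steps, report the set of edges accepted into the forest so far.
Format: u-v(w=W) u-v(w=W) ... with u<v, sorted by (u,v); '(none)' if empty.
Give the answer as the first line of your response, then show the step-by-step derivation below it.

0-3(w=10) 3-4(w=7)

step 1: add edge 3-4 (w=7); MST = {3-4(w=7)}
step 2: add edge 0-3 (w=10); MST = {0-3(w=10) 3-4(w=7)}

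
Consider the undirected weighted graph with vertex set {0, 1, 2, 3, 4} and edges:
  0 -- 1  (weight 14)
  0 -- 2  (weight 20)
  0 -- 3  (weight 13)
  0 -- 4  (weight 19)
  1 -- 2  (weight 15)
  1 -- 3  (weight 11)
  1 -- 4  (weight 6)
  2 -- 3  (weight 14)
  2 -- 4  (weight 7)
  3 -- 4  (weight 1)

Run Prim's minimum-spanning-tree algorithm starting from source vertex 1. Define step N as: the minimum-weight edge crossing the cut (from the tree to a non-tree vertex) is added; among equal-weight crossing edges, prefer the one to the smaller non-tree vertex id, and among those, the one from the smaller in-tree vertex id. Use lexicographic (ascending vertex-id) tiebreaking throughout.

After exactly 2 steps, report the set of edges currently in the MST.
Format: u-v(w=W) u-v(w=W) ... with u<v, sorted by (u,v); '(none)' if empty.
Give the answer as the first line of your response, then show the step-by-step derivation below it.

1-4(w=6) 3-4(w=1)

step 1: add edge 1-4 (w=6); MST = {1-4(w=6)}
step 2: add edge 3-4 (w=1); MST = {1-4(w=6) 3-4(w=1)}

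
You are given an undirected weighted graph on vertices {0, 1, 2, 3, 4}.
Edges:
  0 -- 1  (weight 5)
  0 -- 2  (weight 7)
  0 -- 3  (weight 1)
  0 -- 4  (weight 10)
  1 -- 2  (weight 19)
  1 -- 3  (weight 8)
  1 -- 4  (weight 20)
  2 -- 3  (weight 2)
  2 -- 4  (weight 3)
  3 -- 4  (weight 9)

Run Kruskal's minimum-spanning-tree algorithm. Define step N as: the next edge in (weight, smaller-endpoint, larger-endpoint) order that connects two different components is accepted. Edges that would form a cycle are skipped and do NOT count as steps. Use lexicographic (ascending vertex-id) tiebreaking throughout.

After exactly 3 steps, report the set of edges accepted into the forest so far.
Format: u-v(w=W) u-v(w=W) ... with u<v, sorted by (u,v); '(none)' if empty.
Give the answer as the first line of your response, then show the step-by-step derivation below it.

0-3(w=1) 2-3(w=2) 2-4(w=3)

step 1: add edge 0-3 (w=1); MST = {0-3(w=1)}
step 2: add edge 2-3 (w=2); MST = {0-3(w=1) 2-3(w=2)}
step 3: add edge 2-4 (w=3); MST = {0-3(w=1) 2-3(w=2) 2-4(w=3)}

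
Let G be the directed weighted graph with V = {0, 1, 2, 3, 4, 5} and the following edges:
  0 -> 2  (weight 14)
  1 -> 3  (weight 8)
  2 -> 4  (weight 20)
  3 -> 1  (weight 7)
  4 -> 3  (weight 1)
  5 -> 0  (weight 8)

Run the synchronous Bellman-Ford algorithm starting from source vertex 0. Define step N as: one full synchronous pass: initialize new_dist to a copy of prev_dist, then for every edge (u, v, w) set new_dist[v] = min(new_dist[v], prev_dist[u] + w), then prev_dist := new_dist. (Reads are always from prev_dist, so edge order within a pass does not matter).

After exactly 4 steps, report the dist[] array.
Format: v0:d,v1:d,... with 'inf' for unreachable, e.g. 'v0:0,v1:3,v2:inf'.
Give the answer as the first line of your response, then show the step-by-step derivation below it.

v0:0,v1:42,v2:14,v3:35,v4:34,v5:inf

step 1: dist = v0:0,v1:inf,v2:14,v3:inf,v4:inf,v5:inf
step 2: dist = v0:0,v1:inf,v2:14,v3:inf,v4:34,v5:inf
step 3: dist = v0:0,v1:inf,v2:14,v3:35,v4:34,v5:inf
step 4: dist = v0:0,v1:42,v2:14,v3:35,v4:34,v5:inf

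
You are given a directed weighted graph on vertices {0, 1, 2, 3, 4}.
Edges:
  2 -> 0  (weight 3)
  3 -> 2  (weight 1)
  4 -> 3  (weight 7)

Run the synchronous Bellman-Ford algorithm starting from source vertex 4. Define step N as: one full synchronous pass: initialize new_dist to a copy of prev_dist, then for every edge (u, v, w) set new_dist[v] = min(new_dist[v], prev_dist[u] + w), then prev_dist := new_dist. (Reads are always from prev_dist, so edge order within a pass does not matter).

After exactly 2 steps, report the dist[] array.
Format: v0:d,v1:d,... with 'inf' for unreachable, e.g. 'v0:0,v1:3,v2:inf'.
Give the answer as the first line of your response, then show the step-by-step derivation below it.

v0:inf,v1:inf,v2:8,v3:7,v4:0

step 1: dist = v0:inf,v1:inf,v2:inf,v3:7,v4:0
step 2: dist = v0:inf,v1:inf,v2:8,v3:7,v4:0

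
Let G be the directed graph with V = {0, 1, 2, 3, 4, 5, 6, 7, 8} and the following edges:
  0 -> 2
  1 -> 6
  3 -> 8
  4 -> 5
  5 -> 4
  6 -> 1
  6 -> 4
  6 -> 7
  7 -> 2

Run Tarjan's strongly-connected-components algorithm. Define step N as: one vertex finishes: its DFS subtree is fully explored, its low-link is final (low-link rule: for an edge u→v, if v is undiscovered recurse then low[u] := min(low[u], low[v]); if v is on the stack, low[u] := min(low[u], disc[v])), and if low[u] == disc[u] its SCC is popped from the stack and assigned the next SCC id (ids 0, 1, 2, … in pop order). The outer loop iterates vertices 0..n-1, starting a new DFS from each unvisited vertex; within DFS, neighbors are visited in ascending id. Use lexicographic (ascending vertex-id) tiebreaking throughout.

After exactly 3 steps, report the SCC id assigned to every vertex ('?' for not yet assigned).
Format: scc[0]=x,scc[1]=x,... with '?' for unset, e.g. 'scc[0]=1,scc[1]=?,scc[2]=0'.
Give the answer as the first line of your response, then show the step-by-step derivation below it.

scc[0]=1,scc[1]=?,scc[2]=0,scc[3]=?,scc[4]=?,scc[5]=?,scc[6]=?,scc[7]=?,scc[8]=?

step 1: low=(low[0]=0,low[1]=?,low[2]=1,low[3]=?,low[4]=?,low[5]=?,low[6]=?,low[7]=?,low[8]=?); scc=(scc[0]=?,scc[1]=?,scc[2]=0,scc[3]=?,scc[4]=?,scc[5]=?,scc[6]=?,scc[7]=?,scc[8]=?)
step 2: low=(low[0]=0,low[1]=?,low[2]=1,low[3]=?,low[4]=?,low[5]=?,low[6]=?,low[7]=?,low[8]=?); scc=(scc[0]=1,scc[1]=?,scc[2]=0,scc[3]=?,scc[4]=?,scc[5]=?,scc[6]=?,scc[7]=?,scc[8]=?)
step 3: low=(low[0]=0,low[1]=2,low[2]=1,low[3]=?,low[4]=4,low[5]=4,low[6]=2,low[7]=?,low[8]=?); scc=(scc[0]=1,scc[1]=?,scc[2]=0,scc[3]=?,scc[4]=?,scc[5]=?,scc[6]=?,scc[7]=?,scc[8]=?)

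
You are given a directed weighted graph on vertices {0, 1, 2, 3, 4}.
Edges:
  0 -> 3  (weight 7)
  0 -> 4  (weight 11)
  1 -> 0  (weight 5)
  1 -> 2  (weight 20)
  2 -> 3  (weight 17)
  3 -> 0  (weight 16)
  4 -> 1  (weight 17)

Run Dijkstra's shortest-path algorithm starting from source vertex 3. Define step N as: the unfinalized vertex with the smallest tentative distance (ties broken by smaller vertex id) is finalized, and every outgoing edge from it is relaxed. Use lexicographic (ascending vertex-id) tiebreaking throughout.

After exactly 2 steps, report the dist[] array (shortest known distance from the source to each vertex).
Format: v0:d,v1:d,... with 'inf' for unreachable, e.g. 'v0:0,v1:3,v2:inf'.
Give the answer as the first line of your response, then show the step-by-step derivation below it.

v0:16,v1:inf,v2:inf,v3:0,v4:27

step 1: dist = v0:16,v1:inf,v2:inf,v3:0,v4:inf
step 2: dist = v0:16,v1:inf,v2:inf,v3:0,v4:27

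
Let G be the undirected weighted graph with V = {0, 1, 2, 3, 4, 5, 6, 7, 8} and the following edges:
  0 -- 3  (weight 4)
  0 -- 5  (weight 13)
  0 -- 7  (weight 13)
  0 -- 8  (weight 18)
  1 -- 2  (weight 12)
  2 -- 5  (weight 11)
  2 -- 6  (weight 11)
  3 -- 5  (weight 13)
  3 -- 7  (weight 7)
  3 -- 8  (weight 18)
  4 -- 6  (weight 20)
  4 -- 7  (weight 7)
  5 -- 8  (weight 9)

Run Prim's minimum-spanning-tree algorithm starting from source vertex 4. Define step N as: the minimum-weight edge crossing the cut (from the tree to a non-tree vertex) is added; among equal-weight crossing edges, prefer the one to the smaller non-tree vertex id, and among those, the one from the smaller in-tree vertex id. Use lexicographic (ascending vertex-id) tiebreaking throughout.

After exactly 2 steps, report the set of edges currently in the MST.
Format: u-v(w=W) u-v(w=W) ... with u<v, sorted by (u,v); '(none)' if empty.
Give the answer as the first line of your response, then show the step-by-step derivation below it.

3-7(w=7) 4-7(w=7)

step 1: add edge 4-7 (w=7); MST = {4-7(w=7)}
step 2: add edge 3-7 (w=7); MST = {3-7(w=7) 4-7(w=7)}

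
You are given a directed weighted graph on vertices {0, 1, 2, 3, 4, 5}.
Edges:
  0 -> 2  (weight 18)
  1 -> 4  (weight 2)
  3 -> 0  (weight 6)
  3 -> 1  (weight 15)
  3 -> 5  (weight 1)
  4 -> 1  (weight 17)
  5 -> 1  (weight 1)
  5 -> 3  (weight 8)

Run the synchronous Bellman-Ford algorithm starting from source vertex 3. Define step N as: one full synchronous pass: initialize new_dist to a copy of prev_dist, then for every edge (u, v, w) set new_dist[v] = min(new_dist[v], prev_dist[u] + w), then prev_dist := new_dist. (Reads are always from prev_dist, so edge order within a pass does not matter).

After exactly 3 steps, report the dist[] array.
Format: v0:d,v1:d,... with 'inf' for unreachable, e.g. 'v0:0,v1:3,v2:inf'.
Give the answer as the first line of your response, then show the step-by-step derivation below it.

v0:6,v1:2,v2:24,v3:0,v4:4,v5:1

step 1: dist = v0:6,v1:15,v2:inf,v3:0,v4:inf,v5:1
step 2: dist = v0:6,v1:2,v2:24,v3:0,v4:17,v5:1
step 3: dist = v0:6,v1:2,v2:24,v3:0,v4:4,v5:1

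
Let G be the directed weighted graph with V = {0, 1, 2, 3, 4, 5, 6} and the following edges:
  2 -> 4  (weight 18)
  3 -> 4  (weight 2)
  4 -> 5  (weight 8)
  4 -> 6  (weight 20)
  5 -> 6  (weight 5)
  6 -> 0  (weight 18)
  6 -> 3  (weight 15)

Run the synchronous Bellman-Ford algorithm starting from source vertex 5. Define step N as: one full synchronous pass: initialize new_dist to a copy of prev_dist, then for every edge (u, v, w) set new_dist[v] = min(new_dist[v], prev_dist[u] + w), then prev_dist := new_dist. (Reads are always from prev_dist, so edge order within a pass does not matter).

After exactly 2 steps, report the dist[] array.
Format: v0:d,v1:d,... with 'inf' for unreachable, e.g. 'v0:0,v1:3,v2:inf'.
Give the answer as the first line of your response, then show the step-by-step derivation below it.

v0:23,v1:inf,v2:inf,v3:20,v4:inf,v5:0,v6:5

step 1: dist = v0:inf,v1:inf,v2:inf,v3:inf,v4:inf,v5:0,v6:5
step 2: dist = v0:23,v1:inf,v2:inf,v3:20,v4:inf,v5:0,v6:5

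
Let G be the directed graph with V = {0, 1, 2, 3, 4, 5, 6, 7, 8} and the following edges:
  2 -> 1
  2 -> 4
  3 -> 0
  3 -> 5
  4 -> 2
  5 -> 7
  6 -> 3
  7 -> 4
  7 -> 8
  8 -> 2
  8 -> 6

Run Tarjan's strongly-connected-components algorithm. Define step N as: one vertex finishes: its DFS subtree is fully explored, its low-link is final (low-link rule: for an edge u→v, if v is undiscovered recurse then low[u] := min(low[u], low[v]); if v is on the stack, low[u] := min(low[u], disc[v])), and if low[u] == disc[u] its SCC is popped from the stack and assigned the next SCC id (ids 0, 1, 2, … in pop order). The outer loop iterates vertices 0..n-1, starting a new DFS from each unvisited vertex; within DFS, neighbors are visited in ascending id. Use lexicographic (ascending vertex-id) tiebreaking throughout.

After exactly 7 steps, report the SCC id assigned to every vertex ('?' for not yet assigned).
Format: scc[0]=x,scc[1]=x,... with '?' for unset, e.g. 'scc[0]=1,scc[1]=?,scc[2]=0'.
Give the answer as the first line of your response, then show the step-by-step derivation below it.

scc[0]=0,scc[1]=1,scc[2]=2,scc[3]=?,scc[4]=2,scc[5]=?,scc[6]=?,scc[7]=?,scc[8]=?

step 1: low=(low[0]=0,low[1]=?,low[2]=?,low[3]=?,low[4]=?,low[5]=?,low[6]=?,low[7]=?,low[8]=?); scc=(scc[0]=0,scc[1]=?,scc[2]=?,scc[3]=?,scc[4]=?,scc[5]=?,scc[6]=?,scc[7]=?,scc[8]=?)
step 2: low=(low[0]=0,low[1]=1,low[2]=?,low[3]=?,low[4]=?,low[5]=?,low[6]=?,low[7]=?,low[8]=?); scc=(scc[0]=0,scc[1]=1,scc[2]=?,scc[3]=?,scc[4]=?,scc[5]=?,scc[6]=?,scc[7]=?,scc[8]=?)
step 3: low=(low[0]=0,low[1]=1,low[2]=2,low[3]=?,low[4]=2,low[5]=?,low[6]=?,low[7]=?,low[8]=?); scc=(scc[0]=0,scc[1]=1,scc[2]=?,scc[3]=?,scc[4]=?,scc[5]=?,scc[6]=?,scc[7]=?,scc[8]=?)
step 4: low=(low[0]=0,low[1]=1,low[2]=2,low[3]=?,low[4]=2,low[5]=?,low[6]=?,low[7]=?,low[8]=?); scc=(scc[0]=0,scc[1]=1,scc[2]=2,scc[3]=?,scc[4]=2,scc[5]=?,scc[6]=?,scc[7]=?,scc[8]=?)
step 5: low=(low[0]=0,low[1]=1,low[2]=2,low[3]=4,low[4]=2,low[5]=5,low[6]=4,low[7]=6,low[8]=7); scc=(scc[0]=0,scc[1]=1,scc[2]=2,scc[3]=?,scc[4]=2,scc[5]=?,scc[6]=?,scc[7]=?,scc[8]=?)
step 6: low=(low[0]=0,low[1]=1,low[2]=2,low[3]=4,low[4]=2,low[5]=5,low[6]=4,low[7]=6,low[8]=4); scc=(scc[0]=0,scc[1]=1,scc[2]=2,scc[3]=?,scc[4]=2,scc[5]=?,scc[6]=?,scc[7]=?,scc[8]=?)
step 7: low=(low[0]=0,low[1]=1,low[2]=2,low[3]=4,low[4]=2,low[5]=5,low[6]=4,low[7]=4,low[8]=4); scc=(scc[0]=0,scc[1]=1,scc[2]=2,scc[3]=?,scc[4]=2,scc[5]=?,scc[6]=?,scc[7]=?,scc[8]=?)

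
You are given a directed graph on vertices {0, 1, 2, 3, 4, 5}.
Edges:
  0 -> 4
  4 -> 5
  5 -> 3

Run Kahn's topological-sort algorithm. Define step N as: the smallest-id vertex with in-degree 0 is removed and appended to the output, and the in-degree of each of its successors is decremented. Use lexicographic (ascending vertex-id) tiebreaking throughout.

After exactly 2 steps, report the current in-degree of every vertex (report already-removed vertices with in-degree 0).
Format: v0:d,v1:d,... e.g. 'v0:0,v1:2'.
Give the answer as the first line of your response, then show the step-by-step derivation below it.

v0:0,v1:0,v2:0,v3:1,v4:0,v5:1

step 1: output 0; order=[0]; indeg=(0,0,0,1,0,1)
step 2: output 1; order=[0,1]; indeg=(0,0,0,1,0,1)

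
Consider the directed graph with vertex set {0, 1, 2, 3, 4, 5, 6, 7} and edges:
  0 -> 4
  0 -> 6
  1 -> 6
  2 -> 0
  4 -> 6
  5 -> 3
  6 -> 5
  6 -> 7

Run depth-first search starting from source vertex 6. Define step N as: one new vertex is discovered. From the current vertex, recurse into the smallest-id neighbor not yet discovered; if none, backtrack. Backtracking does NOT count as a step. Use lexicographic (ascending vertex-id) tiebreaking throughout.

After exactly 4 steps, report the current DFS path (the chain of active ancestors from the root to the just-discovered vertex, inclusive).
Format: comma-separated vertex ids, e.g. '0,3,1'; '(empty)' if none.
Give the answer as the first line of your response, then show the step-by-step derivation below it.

6,7

step 1: discover 6; path=6; order=6
step 2: discover 5; path=6>5; order=6,5
step 3: discover 3; path=6>5>3; order=6,5,3
step 4: discover 7; path=6>7; order=6,5,3,7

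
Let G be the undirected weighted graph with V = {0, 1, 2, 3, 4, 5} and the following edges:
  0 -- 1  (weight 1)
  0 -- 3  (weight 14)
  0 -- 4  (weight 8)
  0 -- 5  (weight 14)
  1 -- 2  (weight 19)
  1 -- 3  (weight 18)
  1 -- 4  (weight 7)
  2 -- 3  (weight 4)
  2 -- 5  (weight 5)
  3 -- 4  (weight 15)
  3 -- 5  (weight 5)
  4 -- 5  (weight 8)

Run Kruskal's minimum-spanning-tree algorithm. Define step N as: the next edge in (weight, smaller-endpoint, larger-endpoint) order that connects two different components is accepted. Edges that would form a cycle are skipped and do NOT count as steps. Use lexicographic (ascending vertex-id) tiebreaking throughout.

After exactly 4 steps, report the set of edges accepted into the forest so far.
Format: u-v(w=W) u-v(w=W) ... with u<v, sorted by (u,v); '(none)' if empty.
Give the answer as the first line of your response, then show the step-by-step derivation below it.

0-1(w=1) 1-4(w=7) 2-3(w=4) 2-5(w=5)

step 1: add edge 0-1 (w=1); MST = {0-1(w=1)}
step 2: add edge 2-3 (w=4); MST = {0-1(w=1) 2-3(w=4)}
step 3: add edge 2-5 (w=5); MST = {0-1(w=1) 2-3(w=4) 2-5(w=5)}
step 4: add edge 1-4 (w=7); MST = {0-1(w=1) 1-4(w=7) 2-3(w=4) 2-5(w=5)}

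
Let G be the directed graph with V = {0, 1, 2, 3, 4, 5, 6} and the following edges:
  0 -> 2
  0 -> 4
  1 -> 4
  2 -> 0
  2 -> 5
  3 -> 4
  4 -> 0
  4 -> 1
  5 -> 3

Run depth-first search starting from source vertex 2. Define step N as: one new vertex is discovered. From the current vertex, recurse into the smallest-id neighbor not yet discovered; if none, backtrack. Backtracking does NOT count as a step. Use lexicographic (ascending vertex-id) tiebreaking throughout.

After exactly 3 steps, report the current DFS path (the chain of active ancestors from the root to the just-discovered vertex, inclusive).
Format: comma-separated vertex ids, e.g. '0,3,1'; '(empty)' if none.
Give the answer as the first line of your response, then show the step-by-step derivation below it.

2,0,4

step 1: discover 2; path=2; order=2
step 2: discover 0; path=2>0; order=2,0
step 3: discover 4; path=2>0>4; order=2,0,4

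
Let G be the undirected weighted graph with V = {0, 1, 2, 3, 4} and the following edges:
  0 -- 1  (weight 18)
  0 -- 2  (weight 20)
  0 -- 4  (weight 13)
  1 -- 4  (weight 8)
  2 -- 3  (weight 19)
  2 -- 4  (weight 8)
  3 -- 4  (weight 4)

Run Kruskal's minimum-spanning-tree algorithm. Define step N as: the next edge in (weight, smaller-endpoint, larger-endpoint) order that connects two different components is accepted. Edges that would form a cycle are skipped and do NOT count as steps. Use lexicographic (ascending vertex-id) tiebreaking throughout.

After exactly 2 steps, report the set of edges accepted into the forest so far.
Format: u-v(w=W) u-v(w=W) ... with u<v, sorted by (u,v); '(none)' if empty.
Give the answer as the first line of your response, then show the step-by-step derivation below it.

1-4(w=8) 3-4(w=4)

step 1: add edge 3-4 (w=4); MST = {3-4(w=4)}
step 2: add edge 1-4 (w=8); MST = {1-4(w=8) 3-4(w=4)}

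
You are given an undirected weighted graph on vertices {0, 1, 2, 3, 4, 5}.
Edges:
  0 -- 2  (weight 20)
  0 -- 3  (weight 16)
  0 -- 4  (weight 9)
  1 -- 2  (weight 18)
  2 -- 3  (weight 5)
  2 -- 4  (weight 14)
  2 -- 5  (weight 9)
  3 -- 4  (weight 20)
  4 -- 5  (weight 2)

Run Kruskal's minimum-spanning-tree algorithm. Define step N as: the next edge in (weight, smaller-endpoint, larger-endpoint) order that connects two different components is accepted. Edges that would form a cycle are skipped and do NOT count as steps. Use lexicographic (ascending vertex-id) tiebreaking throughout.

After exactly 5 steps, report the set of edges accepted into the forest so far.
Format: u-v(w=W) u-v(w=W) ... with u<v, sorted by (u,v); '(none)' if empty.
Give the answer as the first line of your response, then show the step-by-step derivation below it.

0-4(w=9) 1-2(w=18) 2-3(w=5) 2-5(w=9) 4-5(w=2)

step 1: add edge 4-5 (w=2); MST = {4-5(w=2)}
step 2: add edge 2-3 (w=5); MST = {2-3(w=5) 4-5(w=2)}
step 3: add edge 0-4 (w=9); MST = {0-4(w=9) 2-3(w=5) 4-5(w=2)}
step 4: add edge 2-5 (w=9); MST = {0-4(w=9) 2-3(w=5) 2-5(w=9) 4-5(w=2)}
step 5: add edge 1-2 (w=18); MST = {0-4(w=9) 1-2(w=18) 2-3(w=5) 2-5(w=9) 4-5(w=2)}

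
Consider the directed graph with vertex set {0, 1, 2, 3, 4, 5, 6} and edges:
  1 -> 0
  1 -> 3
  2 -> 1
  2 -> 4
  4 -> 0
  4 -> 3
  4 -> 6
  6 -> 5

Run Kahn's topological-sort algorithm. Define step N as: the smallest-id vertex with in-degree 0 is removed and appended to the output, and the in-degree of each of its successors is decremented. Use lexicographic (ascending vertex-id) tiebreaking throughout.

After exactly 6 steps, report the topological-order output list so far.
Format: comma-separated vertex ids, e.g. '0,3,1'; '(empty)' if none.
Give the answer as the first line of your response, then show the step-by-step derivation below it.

2,1,4,0,3,6

step 1: output 2; order=[2]; indeg=(2,0,0,2,0,1,1)
step 2: output 1; order=[2,1]; indeg=(1,0,0,1,0,1,1)
step 3: output 4; order=[2,1,4]; indeg=(0,0,0,0,0,1,0)
step 4: output 0; order=[2,1,4,0]; indeg=(0,0,0,0,0,1,0)
step 5: output 3; order=[2,1,4,0,3]; indeg=(0,0,0,0,0,1,0)
step 6: output 6; order=[2,1,4,0,3,6]; indeg=(0,0,0,0,0,0,0)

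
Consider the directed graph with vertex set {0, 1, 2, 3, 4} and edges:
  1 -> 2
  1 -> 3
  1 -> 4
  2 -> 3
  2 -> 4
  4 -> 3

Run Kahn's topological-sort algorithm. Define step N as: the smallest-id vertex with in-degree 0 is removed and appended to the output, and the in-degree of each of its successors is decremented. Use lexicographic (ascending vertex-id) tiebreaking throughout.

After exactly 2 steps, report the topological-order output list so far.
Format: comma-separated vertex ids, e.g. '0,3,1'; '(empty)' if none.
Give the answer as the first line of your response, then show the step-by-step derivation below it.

0,1

step 1: output 0; order=[0]; indeg=(0,0,1,3,2)
step 2: output 1; order=[0,1]; indeg=(0,0,0,2,1)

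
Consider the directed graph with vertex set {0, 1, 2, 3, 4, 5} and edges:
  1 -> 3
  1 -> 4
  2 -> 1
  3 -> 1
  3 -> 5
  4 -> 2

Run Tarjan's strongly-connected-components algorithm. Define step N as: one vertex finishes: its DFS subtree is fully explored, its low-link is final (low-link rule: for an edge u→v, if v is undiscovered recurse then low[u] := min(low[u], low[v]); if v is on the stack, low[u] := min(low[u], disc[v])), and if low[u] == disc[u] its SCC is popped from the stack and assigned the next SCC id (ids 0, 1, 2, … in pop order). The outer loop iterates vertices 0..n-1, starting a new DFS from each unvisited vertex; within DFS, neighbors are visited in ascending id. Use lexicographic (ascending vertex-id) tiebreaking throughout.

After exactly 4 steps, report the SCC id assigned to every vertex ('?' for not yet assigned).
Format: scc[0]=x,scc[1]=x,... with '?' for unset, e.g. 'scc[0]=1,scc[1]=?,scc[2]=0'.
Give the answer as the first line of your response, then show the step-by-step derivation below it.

scc[0]=0,scc[1]=?,scc[2]=?,scc[3]=?,scc[4]=?,scc[5]=1

step 1: low=(low[0]=0,low[1]=?,low[2]=?,low[3]=?,low[4]=?,low[5]=?); scc=(scc[0]=0,scc[1]=?,scc[2]=?,scc[3]=?,scc[4]=?,scc[5]=?)
step 2: low=(low[0]=0,low[1]=1,low[2]=?,low[3]=1,low[4]=?,low[5]=3); scc=(scc[0]=0,scc[1]=?,scc[2]=?,scc[3]=?,scc[4]=?,scc[5]=1)
step 3: low=(low[0]=0,low[1]=1,low[2]=?,low[3]=1,low[4]=?,low[5]=3); scc=(scc[0]=0,scc[1]=?,scc[2]=?,scc[3]=?,scc[4]=?,scc[5]=1)
step 4: low=(low[0]=0,low[1]=1,low[2]=1,low[3]=1,low[4]=4,low[5]=3); scc=(scc[0]=0,scc[1]=?,scc[2]=?,scc[3]=?,scc[4]=?,scc[5]=1)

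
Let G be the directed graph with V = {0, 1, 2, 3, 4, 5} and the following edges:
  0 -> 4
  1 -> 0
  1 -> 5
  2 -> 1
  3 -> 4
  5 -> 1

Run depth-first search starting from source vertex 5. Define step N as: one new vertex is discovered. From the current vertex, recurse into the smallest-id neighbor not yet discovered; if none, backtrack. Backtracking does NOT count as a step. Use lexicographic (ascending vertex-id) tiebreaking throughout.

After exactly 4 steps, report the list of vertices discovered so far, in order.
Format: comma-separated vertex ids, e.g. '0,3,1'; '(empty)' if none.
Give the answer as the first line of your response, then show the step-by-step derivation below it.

5,1,0,4

step 1: discover 5; path=5; order=5
step 2: discover 1; path=5>1; order=5,1
step 3: discover 0; path=5>1>0; order=5,1,0
step 4: discover 4; path=5>1>0>4; order=5,1,0,4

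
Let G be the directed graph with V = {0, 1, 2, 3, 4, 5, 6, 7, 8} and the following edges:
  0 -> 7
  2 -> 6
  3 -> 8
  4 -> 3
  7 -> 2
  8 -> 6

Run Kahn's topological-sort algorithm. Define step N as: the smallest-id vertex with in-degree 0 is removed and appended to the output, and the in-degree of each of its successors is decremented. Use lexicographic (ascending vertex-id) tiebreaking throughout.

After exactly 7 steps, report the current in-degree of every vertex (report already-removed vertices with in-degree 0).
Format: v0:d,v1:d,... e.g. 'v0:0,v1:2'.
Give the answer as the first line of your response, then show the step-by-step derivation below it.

v0:0,v1:0,v2:0,v3:0,v4:0,v5:0,v6:1,v7:0,v8:0

step 1: output 0; order=[0]; indeg=(0,0,1,1,0,0,2,0,1)
step 2: output 1; order=[0,1]; indeg=(0,0,1,1,0,0,2,0,1)
step 3: output 4; order=[0,1,4]; indeg=(0,0,1,0,0,0,2,0,1)
step 4: output 3; order=[0,1,4,3]; indeg=(0,0,1,0,0,0,2,0,0)
step 5: output 5; order=[0,1,4,3,5]; indeg=(0,0,1,0,0,0,2,0,0)
step 6: output 7; order=[0,1,4,3,5,7]; indeg=(0,0,0,0,0,0,2,0,0)
step 7: output 2; order=[0,1,4,3,5,7,2]; indeg=(0,0,0,0,0,0,1,0,0)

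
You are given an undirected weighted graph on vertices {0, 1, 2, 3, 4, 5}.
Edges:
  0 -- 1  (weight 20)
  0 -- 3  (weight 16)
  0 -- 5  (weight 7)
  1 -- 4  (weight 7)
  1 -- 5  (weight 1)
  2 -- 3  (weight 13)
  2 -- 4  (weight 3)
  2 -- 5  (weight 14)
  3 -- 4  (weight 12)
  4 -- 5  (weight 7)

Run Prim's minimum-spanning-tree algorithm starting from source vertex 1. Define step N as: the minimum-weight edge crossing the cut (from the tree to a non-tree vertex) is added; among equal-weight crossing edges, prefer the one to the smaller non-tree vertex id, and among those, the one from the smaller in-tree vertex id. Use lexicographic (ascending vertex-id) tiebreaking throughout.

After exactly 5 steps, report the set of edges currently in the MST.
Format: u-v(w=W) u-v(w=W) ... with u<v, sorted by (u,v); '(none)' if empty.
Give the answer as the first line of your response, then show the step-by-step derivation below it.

0-5(w=7) 1-4(w=7) 1-5(w=1) 2-4(w=3) 3-4(w=12)

step 1: add edge 1-5 (w=1); MST = {1-5(w=1)}
step 2: add edge 0-5 (w=7); MST = {0-5(w=7) 1-5(w=1)}
step 3: add edge 1-4 (w=7); MST = {0-5(w=7) 1-4(w=7) 1-5(w=1)}
step 4: add edge 2-4 (w=3); MST = {0-5(w=7) 1-4(w=7) 1-5(w=1) 2-4(w=3)}
step 5: add edge 3-4 (w=12); MST = {0-5(w=7) 1-4(w=7) 1-5(w=1) 2-4(w=3) 3-4(w=12)}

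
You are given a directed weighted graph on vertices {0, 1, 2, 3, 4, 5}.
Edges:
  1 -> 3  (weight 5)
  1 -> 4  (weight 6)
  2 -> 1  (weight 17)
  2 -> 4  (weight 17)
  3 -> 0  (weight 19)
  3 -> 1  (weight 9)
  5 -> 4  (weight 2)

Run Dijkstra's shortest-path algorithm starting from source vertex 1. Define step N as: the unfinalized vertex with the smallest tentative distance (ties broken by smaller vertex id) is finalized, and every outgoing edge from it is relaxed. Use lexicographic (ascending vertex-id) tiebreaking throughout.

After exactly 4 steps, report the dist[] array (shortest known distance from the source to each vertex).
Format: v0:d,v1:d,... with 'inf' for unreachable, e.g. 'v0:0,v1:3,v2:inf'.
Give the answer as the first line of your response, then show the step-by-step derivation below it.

v0:24,v1:0,v2:inf,v3:5,v4:6,v5:inf

step 1: dist = v0:inf,v1:0,v2:inf,v3:5,v4:6,v5:inf
step 2: dist = v0:24,v1:0,v2:inf,v3:5,v4:6,v5:inf
step 3: dist = v0:24,v1:0,v2:inf,v3:5,v4:6,v5:inf
step 4: dist = v0:24,v1:0,v2:inf,v3:5,v4:6,v5:inf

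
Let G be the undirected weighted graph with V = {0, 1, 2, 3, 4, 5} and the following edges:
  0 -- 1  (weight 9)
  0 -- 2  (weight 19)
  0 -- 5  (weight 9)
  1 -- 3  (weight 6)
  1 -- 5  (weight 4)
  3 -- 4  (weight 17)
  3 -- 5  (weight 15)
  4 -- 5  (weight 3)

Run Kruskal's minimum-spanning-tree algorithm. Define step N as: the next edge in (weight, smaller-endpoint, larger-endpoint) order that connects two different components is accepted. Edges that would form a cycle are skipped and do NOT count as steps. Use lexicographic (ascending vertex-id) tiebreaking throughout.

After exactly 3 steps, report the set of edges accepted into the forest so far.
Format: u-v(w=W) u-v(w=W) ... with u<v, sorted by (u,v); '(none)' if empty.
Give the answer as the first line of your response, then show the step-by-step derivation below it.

1-3(w=6) 1-5(w=4) 4-5(w=3)

step 1: add edge 4-5 (w=3); MST = {4-5(w=3)}
step 2: add edge 1-5 (w=4); MST = {1-5(w=4) 4-5(w=3)}
step 3: add edge 1-3 (w=6); MST = {1-3(w=6) 1-5(w=4) 4-5(w=3)}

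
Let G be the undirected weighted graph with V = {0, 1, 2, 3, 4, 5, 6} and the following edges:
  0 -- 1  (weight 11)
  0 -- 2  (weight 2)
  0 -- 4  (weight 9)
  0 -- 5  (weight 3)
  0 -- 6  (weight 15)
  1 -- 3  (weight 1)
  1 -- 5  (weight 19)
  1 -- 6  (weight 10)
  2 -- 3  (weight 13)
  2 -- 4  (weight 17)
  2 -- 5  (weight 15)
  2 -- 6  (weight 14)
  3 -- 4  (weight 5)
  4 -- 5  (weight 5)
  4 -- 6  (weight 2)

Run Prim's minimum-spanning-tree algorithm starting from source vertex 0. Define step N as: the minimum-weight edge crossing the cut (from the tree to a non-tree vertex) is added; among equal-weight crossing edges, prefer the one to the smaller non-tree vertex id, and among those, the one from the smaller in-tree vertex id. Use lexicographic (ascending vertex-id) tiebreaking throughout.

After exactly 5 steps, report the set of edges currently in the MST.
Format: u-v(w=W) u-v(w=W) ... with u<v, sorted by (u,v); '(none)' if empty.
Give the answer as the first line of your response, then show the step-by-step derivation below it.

0-2(w=2) 0-5(w=3) 3-4(w=5) 4-5(w=5) 4-6(w=2)

step 1: add edge 0-2 (w=2); MST = {0-2(w=2)}
step 2: add edge 0-5 (w=3); MST = {0-2(w=2) 0-5(w=3)}
step 3: add edge 4-5 (w=5); MST = {0-2(w=2) 0-5(w=3) 4-5(w=5)}
step 4: add edge 4-6 (w=2); MST = {0-2(w=2) 0-5(w=3) 4-5(w=5) 4-6(w=2)}
step 5: add edge 3-4 (w=5); MST = {0-2(w=2) 0-5(w=3) 3-4(w=5) 4-5(w=5) 4-6(w=2)}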